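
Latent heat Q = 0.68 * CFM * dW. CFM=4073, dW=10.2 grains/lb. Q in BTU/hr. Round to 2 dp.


Q = 0.68 * 4073 * 10.2 = 28250.33 BTU/hr

28250.33 BTU/hr


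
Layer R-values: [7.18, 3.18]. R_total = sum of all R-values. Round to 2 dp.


R_total = 7.18 + 3.18 = 10.36

10.36


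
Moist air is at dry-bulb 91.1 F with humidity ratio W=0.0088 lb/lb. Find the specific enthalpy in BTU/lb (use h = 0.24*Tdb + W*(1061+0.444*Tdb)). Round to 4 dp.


h = 0.24*91.1 + 0.0088*(1061+0.444*91.1) = 31.5567 BTU/lb

31.5567 BTU/lb


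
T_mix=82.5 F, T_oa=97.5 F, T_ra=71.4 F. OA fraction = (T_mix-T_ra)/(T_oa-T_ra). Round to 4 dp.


frac = (82.5 - 71.4) / (97.5 - 71.4) = 0.4253

0.4253


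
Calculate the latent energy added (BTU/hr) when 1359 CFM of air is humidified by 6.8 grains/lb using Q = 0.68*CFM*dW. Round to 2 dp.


Q = 0.68 * 1359 * 6.8 = 6284.02 BTU/hr

6284.02 BTU/hr


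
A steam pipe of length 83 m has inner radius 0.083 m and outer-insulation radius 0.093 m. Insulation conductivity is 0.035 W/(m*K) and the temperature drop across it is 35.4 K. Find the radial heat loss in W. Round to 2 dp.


Q = 2*pi*0.035*83*35.4/ln(0.093/0.083) = 5679.94 W

5679.94 W


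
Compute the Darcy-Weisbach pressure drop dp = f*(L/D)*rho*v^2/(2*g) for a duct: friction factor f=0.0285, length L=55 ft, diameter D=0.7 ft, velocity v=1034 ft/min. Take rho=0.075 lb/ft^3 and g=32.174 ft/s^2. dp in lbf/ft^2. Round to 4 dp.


v_fps = 1034/60 = 17.2333 ft/s
dp = 0.0285*(55/0.7)*0.075*17.2333^2/(2*32.174) = 0.7751 lbf/ft^2

0.7751 lbf/ft^2


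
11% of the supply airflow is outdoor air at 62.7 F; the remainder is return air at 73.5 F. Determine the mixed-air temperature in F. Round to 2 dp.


T_mix = 0.11*62.7 + 0.89*73.5 = 72.31 F

72.31 F


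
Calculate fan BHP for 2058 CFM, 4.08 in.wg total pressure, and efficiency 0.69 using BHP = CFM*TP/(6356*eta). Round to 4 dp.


BHP = 2058 * 4.08 / (6356 * 0.69) = 1.9146 hp

1.9146 hp


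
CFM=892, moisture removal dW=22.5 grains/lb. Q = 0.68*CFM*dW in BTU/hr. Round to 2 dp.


Q = 0.68 * 892 * 22.5 = 13647.60 BTU/hr

13647.60 BTU/hr


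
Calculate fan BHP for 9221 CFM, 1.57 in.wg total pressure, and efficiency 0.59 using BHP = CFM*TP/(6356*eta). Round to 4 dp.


BHP = 9221 * 1.57 / (6356 * 0.59) = 3.8605 hp

3.8605 hp


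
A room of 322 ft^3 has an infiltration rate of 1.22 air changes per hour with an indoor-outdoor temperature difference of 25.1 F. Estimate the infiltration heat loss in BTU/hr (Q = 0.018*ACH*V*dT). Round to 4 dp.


Q = 0.018 * 1.22 * 322 * 25.1 = 177.4851 BTU/hr

177.4851 BTU/hr


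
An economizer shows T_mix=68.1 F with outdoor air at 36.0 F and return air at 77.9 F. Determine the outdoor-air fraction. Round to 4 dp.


frac = (68.1 - 77.9) / (36.0 - 77.9) = 0.2339

0.2339


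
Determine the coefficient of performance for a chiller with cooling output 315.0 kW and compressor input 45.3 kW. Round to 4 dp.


COP = 315.0 / 45.3 = 6.9536

6.9536


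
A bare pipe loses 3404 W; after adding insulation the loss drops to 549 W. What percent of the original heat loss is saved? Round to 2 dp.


Savings = ((3404-549)/3404)*100 = 83.87 %

83.87 %


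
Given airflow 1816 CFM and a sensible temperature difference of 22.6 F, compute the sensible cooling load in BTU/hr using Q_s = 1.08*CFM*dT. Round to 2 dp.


Q = 1.08 * 1816 * 22.6 = 44324.93 BTU/hr

44324.93 BTU/hr


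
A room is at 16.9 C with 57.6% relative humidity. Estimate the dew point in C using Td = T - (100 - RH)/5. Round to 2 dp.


Td = 16.9 - (100-57.6)/5 = 8.42 C

8.42 C


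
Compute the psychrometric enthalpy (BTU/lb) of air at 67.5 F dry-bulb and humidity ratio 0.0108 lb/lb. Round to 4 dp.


h = 0.24*67.5 + 0.0108*(1061+0.444*67.5) = 27.9825 BTU/lb

27.9825 BTU/lb


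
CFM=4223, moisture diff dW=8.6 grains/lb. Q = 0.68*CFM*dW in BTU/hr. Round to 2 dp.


Q = 0.68 * 4223 * 8.6 = 24696.10 BTU/hr

24696.10 BTU/hr


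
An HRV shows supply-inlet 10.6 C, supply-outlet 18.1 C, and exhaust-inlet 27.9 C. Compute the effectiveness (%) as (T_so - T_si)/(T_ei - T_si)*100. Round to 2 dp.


eff = (18.1-10.6)/(27.9-10.6)*100 = 43.35 %

43.35 %


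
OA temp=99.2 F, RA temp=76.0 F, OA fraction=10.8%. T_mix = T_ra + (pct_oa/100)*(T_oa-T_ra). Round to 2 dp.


T_mix = 76.0 + (10.8/100)*(99.2-76.0) = 78.51 F

78.51 F


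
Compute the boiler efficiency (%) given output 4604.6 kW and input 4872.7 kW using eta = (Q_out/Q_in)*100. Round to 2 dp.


eta = (4604.6/4872.7)*100 = 94.50 %

94.50 %


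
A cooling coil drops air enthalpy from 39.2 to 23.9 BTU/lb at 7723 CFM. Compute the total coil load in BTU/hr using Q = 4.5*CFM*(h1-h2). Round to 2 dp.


Q = 4.5 * 7723 * (39.2 - 23.9) = 531728.55 BTU/hr

531728.55 BTU/hr


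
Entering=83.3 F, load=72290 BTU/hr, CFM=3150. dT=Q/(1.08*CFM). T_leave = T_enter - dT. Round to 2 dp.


dT = 72290/(1.08*3150) = 21.2493
T_leave = 83.3 - 21.2493 = 62.05 F

62.05 F


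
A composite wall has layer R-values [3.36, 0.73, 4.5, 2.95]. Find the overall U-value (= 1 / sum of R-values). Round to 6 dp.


R_total = 3.36 + 0.73 + 4.5 + 2.95 = 11.54
U = 1/11.54 = 0.086655

0.086655


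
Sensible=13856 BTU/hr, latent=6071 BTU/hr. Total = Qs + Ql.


Qt = 13856 + 6071 = 19927 BTU/hr

19927 BTU/hr


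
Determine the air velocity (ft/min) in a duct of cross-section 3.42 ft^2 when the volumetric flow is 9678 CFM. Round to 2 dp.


V = 9678 / 3.42 = 2829.82 ft/min

2829.82 ft/min


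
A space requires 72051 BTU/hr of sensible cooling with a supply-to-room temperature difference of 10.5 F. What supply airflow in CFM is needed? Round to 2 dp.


CFM = 72051 / (1.08 * 10.5) = 6353.70

6353.70 CFM


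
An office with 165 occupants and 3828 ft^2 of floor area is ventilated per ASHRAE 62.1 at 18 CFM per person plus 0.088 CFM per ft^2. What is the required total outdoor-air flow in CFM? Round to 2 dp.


Total = 165*18 + 3828*0.088 = 3306.86 CFM

3306.86 CFM


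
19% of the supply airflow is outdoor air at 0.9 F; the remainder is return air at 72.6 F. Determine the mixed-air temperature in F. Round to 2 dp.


T_mix = 0.19*0.9 + 0.81*72.6 = 58.98 F

58.98 F


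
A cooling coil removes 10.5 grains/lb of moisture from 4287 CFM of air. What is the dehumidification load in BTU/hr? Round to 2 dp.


Q = 0.68 * 4287 * 10.5 = 30609.18 BTU/hr

30609.18 BTU/hr


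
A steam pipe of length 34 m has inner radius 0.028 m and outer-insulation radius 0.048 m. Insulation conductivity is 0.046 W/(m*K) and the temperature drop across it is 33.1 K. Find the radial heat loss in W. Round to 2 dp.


Q = 2*pi*0.046*34*33.1/ln(0.048/0.028) = 603.47 W

603.47 W


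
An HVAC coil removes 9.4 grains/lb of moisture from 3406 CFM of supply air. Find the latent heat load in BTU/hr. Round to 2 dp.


Q = 0.68 * 3406 * 9.4 = 21771.15 BTU/hr

21771.15 BTU/hr


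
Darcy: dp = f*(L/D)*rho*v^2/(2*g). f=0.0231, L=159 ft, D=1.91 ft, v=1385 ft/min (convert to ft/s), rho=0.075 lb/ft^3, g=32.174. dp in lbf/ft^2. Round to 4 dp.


v_fps = 1385/60 = 23.0833 ft/s
dp = 0.0231*(159/1.91)*0.075*23.0833^2/(2*32.174) = 1.1943 lbf/ft^2

1.1943 lbf/ft^2


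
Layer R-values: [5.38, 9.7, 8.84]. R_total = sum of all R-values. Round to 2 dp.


R_total = 5.38 + 9.7 + 8.84 = 23.92

23.92


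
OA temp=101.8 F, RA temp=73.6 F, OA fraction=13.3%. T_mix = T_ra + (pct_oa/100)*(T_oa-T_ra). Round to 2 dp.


T_mix = 73.6 + (13.3/100)*(101.8-73.6) = 77.35 F

77.35 F


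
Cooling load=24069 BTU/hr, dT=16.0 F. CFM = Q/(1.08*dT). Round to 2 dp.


CFM = 24069 / (1.08 * 16.0) = 1392.88

1392.88 CFM


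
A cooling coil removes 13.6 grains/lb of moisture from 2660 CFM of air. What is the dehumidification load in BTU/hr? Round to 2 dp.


Q = 0.68 * 2660 * 13.6 = 24599.68 BTU/hr

24599.68 BTU/hr


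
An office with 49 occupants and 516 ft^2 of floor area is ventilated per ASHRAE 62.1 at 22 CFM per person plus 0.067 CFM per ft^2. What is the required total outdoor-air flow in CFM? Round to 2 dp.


Total = 49*22 + 516*0.067 = 1112.57 CFM

1112.57 CFM


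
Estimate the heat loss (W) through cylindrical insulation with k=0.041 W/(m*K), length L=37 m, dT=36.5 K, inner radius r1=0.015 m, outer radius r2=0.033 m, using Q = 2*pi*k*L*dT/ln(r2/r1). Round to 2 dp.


Q = 2*pi*0.041*37*36.5/ln(0.033/0.015) = 441.25 W

441.25 W


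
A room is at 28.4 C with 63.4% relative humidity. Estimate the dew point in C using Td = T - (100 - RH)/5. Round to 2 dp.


Td = 28.4 - (100-63.4)/5 = 21.08 C

21.08 C


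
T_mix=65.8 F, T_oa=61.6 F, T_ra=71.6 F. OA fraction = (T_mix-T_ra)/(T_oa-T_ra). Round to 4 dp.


frac = (65.8 - 71.6) / (61.6 - 71.6) = 0.5800

0.5800


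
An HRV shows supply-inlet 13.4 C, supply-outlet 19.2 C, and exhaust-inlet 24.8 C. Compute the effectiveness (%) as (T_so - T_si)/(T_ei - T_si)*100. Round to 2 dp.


eff = (19.2-13.4)/(24.8-13.4)*100 = 50.88 %

50.88 %


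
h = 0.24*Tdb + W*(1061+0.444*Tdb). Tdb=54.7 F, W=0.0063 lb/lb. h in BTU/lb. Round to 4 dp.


h = 0.24*54.7 + 0.0063*(1061+0.444*54.7) = 19.9653 BTU/lb

19.9653 BTU/lb


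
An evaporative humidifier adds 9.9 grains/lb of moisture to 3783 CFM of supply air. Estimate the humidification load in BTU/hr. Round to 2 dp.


Q = 0.68 * 3783 * 9.9 = 25467.16 BTU/hr

25467.16 BTU/hr


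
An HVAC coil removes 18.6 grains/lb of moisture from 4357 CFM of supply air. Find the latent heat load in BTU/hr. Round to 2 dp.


Q = 0.68 * 4357 * 18.6 = 55107.34 BTU/hr

55107.34 BTU/hr


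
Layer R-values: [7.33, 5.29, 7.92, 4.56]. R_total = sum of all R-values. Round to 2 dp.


R_total = 7.33 + 5.29 + 7.92 + 4.56 = 25.10

25.10


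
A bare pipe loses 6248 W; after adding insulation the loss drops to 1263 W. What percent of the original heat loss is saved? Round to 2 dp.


Savings = ((6248-1263)/6248)*100 = 79.79 %

79.79 %


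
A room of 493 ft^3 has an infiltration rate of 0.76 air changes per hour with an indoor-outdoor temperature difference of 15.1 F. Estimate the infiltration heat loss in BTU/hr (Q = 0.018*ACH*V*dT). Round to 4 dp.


Q = 0.018 * 0.76 * 493 * 15.1 = 101.8380 BTU/hr

101.8380 BTU/hr


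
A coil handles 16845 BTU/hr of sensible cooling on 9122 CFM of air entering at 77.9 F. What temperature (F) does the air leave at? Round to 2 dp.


dT = 16845/(1.08*9122) = 1.7098
T_leave = 77.9 - 1.7098 = 76.19 F

76.19 F


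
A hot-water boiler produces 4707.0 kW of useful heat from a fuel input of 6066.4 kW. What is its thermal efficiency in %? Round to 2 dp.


eta = (4707.0/6066.4)*100 = 77.59 %

77.59 %


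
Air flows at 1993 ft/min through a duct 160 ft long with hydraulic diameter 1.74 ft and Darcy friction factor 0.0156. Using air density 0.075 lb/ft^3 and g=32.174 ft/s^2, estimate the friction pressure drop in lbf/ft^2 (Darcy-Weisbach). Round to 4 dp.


v_fps = 1993/60 = 33.2167 ft/s
dp = 0.0156*(160/1.74)*0.075*33.2167^2/(2*32.174) = 1.8447 lbf/ft^2

1.8447 lbf/ft^2


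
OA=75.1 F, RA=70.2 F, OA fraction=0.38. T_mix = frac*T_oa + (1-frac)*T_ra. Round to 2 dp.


T_mix = 0.38*75.1 + 0.62*70.2 = 72.06 F

72.06 F


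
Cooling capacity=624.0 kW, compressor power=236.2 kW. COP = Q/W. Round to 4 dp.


COP = 624.0 / 236.2 = 2.6418

2.6418


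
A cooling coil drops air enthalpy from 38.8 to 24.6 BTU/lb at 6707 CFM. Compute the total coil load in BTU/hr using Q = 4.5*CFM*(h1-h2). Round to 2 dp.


Q = 4.5 * 6707 * (38.8 - 24.6) = 428577.30 BTU/hr

428577.30 BTU/hr


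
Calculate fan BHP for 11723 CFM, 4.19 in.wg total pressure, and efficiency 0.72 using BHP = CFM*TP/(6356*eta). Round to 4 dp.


BHP = 11723 * 4.19 / (6356 * 0.72) = 10.7334 hp

10.7334 hp


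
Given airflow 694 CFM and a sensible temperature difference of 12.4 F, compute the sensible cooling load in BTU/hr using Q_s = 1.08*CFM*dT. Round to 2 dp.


Q = 1.08 * 694 * 12.4 = 9294.05 BTU/hr

9294.05 BTU/hr


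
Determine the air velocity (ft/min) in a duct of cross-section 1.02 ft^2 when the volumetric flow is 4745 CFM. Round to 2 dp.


V = 4745 / 1.02 = 4651.96 ft/min

4651.96 ft/min


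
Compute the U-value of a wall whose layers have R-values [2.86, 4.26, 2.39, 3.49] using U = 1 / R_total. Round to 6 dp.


R_total = 2.86 + 4.26 + 2.39 + 3.49 = 13.00
U = 1/13.00 = 0.076923

0.076923


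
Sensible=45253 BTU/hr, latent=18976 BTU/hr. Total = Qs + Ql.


Qt = 45253 + 18976 = 64229 BTU/hr

64229 BTU/hr


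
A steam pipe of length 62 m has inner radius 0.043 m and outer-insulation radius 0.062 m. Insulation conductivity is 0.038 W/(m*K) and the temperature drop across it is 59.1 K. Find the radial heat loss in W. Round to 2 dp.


Q = 2*pi*0.038*62*59.1/ln(0.062/0.043) = 2390.78 W

2390.78 W


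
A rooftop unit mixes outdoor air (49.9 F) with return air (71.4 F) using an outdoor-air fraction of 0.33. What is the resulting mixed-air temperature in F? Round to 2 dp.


T_mix = 0.33*49.9 + 0.67*71.4 = 64.31 F

64.31 F


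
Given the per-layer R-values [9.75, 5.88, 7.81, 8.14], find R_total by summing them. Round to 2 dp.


R_total = 9.75 + 5.88 + 7.81 + 8.14 = 31.58

31.58


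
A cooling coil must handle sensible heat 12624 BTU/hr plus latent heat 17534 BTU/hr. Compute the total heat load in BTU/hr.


Qt = 12624 + 17534 = 30158 BTU/hr

30158 BTU/hr


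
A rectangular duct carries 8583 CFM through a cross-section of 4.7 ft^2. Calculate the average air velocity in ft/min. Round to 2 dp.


V = 8583 / 4.7 = 1826.17 ft/min

1826.17 ft/min


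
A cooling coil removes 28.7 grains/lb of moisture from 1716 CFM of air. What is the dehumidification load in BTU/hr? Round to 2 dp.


Q = 0.68 * 1716 * 28.7 = 33489.46 BTU/hr

33489.46 BTU/hr


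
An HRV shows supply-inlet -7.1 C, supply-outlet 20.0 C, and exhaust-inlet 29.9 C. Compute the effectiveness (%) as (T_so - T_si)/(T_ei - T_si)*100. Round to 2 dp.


eff = (20.0-(-7.1))/(29.9-(-7.1))*100 = 73.24 %

73.24 %


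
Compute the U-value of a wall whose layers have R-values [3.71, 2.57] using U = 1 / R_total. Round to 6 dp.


R_total = 3.71 + 2.57 = 6.28
U = 1/6.28 = 0.159236

0.159236


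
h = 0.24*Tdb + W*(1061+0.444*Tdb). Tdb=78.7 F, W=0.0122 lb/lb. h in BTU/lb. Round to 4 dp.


h = 0.24*78.7 + 0.0122*(1061+0.444*78.7) = 32.2585 BTU/lb

32.2585 BTU/lb


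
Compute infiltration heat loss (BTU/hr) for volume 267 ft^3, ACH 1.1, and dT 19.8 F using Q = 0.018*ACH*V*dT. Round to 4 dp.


Q = 0.018 * 1.1 * 267 * 19.8 = 104.6747 BTU/hr

104.6747 BTU/hr


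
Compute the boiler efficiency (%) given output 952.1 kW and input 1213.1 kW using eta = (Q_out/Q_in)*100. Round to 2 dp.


eta = (952.1/1213.1)*100 = 78.48 %

78.48 %


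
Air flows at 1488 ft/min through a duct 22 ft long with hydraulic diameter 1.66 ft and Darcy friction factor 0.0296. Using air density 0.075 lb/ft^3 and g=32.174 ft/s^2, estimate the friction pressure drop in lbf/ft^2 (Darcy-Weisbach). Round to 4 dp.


v_fps = 1488/60 = 24.8 ft/s
dp = 0.0296*(22/1.66)*0.075*24.8^2/(2*32.174) = 0.2812 lbf/ft^2

0.2812 lbf/ft^2


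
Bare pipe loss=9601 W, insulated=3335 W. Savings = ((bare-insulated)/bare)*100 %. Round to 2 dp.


Savings = ((9601-3335)/9601)*100 = 65.26 %

65.26 %


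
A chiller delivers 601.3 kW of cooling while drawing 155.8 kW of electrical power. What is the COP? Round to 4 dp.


COP = 601.3 / 155.8 = 3.8594

3.8594


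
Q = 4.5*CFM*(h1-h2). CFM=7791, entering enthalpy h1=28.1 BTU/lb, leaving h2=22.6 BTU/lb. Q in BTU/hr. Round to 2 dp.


Q = 4.5 * 7791 * (28.1 - 22.6) = 192827.25 BTU/hr

192827.25 BTU/hr


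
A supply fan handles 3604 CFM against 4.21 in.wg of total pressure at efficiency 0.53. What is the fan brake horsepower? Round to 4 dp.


BHP = 3604 * 4.21 / (6356 * 0.53) = 4.5041 hp

4.5041 hp


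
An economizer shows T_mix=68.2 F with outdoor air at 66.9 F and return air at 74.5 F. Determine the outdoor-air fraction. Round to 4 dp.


frac = (68.2 - 74.5) / (66.9 - 74.5) = 0.8289

0.8289


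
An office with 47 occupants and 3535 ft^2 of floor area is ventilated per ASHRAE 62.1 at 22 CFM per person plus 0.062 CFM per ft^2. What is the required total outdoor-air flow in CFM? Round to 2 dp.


Total = 47*22 + 3535*0.062 = 1253.17 CFM

1253.17 CFM


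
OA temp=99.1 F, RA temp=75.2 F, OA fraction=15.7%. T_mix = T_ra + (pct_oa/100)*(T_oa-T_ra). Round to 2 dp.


T_mix = 75.2 + (15.7/100)*(99.1-75.2) = 78.95 F

78.95 F


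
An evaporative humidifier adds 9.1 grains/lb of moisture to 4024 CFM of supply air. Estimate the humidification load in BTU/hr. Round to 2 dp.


Q = 0.68 * 4024 * 9.1 = 24900.51 BTU/hr

24900.51 BTU/hr


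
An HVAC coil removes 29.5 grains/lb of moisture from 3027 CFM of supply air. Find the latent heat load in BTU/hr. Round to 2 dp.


Q = 0.68 * 3027 * 29.5 = 60721.62 BTU/hr

60721.62 BTU/hr


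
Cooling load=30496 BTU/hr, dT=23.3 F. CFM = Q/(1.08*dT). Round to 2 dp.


CFM = 30496 / (1.08 * 23.3) = 1211.89

1211.89 CFM


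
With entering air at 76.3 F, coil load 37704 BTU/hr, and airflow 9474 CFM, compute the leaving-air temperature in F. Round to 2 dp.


dT = 37704/(1.08*9474) = 3.6849
T_leave = 76.3 - 3.6849 = 72.62 F

72.62 F


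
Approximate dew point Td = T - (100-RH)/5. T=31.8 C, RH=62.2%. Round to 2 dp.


Td = 31.8 - (100-62.2)/5 = 24.24 C

24.24 C


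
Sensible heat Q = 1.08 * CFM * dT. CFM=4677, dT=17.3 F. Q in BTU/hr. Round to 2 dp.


Q = 1.08 * 4677 * 17.3 = 87385.07 BTU/hr

87385.07 BTU/hr


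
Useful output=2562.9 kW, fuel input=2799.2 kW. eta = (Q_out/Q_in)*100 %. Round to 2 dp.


eta = (2562.9/2799.2)*100 = 91.56 %

91.56 %


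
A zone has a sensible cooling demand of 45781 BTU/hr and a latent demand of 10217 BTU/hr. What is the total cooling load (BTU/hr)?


Qt = 45781 + 10217 = 55998 BTU/hr

55998 BTU/hr


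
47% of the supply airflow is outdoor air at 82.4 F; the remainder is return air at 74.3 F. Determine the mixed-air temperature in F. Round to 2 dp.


T_mix = 0.47*82.4 + 0.53*74.3 = 78.11 F

78.11 F


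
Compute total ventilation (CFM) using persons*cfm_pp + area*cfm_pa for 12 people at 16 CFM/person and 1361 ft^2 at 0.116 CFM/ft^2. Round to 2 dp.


Total = 12*16 + 1361*0.116 = 349.88 CFM

349.88 CFM


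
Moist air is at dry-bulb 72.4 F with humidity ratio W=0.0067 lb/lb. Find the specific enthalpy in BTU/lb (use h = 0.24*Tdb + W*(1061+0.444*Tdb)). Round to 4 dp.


h = 0.24*72.4 + 0.0067*(1061+0.444*72.4) = 24.7001 BTU/lb

24.7001 BTU/lb


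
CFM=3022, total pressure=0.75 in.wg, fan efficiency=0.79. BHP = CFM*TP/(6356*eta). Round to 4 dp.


BHP = 3022 * 0.75 / (6356 * 0.79) = 0.4514 hp

0.4514 hp


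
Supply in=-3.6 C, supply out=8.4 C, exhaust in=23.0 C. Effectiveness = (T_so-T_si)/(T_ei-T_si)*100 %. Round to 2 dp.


eff = (8.4-(-3.6))/(23.0-(-3.6))*100 = 45.11 %

45.11 %


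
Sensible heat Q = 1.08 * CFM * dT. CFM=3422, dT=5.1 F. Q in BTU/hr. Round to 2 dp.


Q = 1.08 * 3422 * 5.1 = 18848.38 BTU/hr

18848.38 BTU/hr


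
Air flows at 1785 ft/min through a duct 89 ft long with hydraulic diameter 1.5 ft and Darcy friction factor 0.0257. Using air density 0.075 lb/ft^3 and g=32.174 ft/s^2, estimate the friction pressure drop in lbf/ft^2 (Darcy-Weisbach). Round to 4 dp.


v_fps = 1785/60 = 29.75 ft/s
dp = 0.0257*(89/1.5)*0.075*29.75^2/(2*32.174) = 1.5730 lbf/ft^2

1.5730 lbf/ft^2


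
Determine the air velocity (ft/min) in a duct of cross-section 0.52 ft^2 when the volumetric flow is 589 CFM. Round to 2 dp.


V = 589 / 0.52 = 1132.69 ft/min

1132.69 ft/min


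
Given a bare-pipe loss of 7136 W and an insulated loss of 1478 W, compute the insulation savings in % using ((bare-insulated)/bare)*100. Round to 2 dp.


Savings = ((7136-1478)/7136)*100 = 79.29 %

79.29 %


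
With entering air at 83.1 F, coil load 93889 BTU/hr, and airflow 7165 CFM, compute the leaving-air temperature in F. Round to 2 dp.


dT = 93889/(1.08*7165) = 12.1332
T_leave = 83.1 - 12.1332 = 70.97 F

70.97 F


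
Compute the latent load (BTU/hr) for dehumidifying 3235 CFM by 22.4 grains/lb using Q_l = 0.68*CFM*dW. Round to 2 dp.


Q = 0.68 * 3235 * 22.4 = 49275.52 BTU/hr

49275.52 BTU/hr


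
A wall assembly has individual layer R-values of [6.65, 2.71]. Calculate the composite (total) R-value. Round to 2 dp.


R_total = 6.65 + 2.71 = 9.36

9.36


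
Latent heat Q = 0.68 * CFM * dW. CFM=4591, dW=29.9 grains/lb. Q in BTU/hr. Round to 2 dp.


Q = 0.68 * 4591 * 29.9 = 93344.21 BTU/hr

93344.21 BTU/hr


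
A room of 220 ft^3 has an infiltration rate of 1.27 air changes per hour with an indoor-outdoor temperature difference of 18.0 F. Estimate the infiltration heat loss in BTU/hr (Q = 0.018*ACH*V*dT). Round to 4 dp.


Q = 0.018 * 1.27 * 220 * 18.0 = 90.5256 BTU/hr

90.5256 BTU/hr


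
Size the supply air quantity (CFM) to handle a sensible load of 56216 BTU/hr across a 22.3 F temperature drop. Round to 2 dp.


CFM = 56216 / (1.08 * 22.3) = 2334.16

2334.16 CFM


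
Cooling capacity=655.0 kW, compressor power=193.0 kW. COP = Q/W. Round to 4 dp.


COP = 655.0 / 193.0 = 3.3938

3.3938


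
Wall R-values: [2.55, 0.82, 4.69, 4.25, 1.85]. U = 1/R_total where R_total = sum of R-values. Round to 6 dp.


R_total = 2.55 + 0.82 + 4.69 + 4.25 + 1.85 = 14.16
U = 1/14.16 = 0.070621

0.070621


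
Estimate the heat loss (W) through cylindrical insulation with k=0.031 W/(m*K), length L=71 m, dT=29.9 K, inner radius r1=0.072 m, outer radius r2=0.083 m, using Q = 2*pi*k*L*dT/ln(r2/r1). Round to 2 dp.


Q = 2*pi*0.031*71*29.9/ln(0.083/0.072) = 2908.37 W

2908.37 W


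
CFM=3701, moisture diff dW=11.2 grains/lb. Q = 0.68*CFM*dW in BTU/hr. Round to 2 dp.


Q = 0.68 * 3701 * 11.2 = 28186.82 BTU/hr

28186.82 BTU/hr


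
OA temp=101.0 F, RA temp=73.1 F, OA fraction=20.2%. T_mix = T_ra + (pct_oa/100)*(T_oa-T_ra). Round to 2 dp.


T_mix = 73.1 + (20.2/100)*(101.0-73.1) = 78.74 F

78.74 F


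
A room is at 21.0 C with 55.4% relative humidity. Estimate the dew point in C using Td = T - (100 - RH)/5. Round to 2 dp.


Td = 21.0 - (100-55.4)/5 = 12.08 C

12.08 C


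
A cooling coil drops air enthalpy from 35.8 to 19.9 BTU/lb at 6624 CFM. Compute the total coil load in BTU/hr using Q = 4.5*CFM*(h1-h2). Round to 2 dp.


Q = 4.5 * 6624 * (35.8 - 19.9) = 473947.20 BTU/hr

473947.20 BTU/hr


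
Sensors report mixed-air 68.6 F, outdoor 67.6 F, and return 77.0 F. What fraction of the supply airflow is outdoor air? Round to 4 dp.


frac = (68.6 - 77.0) / (67.6 - 77.0) = 0.8936

0.8936


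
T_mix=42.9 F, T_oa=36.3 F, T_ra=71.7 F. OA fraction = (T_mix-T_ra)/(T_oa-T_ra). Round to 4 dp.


frac = (42.9 - 71.7) / (36.3 - 71.7) = 0.8136

0.8136


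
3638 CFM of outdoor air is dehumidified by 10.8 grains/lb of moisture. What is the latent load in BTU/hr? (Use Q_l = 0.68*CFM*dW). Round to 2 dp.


Q = 0.68 * 3638 * 10.8 = 26717.47 BTU/hr

26717.47 BTU/hr


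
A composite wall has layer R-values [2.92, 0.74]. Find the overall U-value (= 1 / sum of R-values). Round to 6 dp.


R_total = 2.92 + 0.74 = 3.66
U = 1/3.66 = 0.273224

0.273224


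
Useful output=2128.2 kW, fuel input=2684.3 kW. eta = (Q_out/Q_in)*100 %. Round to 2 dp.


eta = (2128.2/2684.3)*100 = 79.28 %

79.28 %


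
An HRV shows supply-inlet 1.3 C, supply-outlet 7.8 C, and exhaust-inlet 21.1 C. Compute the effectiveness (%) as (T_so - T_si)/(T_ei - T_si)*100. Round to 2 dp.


eff = (7.8-1.3)/(21.1-1.3)*100 = 32.83 %

32.83 %


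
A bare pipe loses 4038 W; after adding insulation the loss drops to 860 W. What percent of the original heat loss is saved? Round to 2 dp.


Savings = ((4038-860)/4038)*100 = 78.70 %

78.70 %


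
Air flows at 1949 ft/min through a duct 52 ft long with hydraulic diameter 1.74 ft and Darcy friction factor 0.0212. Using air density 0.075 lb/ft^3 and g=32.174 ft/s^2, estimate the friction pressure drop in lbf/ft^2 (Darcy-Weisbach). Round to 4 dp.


v_fps = 1949/60 = 32.4833 ft/s
dp = 0.0212*(52/1.74)*0.075*32.4833^2/(2*32.174) = 0.7792 lbf/ft^2

0.7792 lbf/ft^2


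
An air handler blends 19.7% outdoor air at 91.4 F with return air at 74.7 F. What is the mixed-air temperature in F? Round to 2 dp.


T_mix = 74.7 + (19.7/100)*(91.4-74.7) = 77.99 F

77.99 F


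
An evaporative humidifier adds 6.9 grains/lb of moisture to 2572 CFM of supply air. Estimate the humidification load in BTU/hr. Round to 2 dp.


Q = 0.68 * 2572 * 6.9 = 12067.82 BTU/hr

12067.82 BTU/hr


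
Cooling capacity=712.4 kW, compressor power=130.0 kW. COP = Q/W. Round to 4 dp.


COP = 712.4 / 130.0 = 5.4800

5.4800


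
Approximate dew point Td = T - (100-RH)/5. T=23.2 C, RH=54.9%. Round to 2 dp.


Td = 23.2 - (100-54.9)/5 = 14.18 C

14.18 C


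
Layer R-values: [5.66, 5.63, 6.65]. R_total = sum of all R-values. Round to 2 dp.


R_total = 5.66 + 5.63 + 6.65 = 17.94

17.94


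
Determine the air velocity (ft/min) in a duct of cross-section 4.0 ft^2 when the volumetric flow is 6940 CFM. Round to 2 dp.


V = 6940 / 4.0 = 1735.00 ft/min

1735.00 ft/min


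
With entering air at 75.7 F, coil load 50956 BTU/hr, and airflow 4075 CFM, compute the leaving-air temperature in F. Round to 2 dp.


dT = 50956/(1.08*4075) = 11.5783
T_leave = 75.7 - 11.5783 = 64.12 F

64.12 F


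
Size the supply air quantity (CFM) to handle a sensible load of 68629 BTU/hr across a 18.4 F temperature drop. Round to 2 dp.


CFM = 68629 / (1.08 * 18.4) = 3453.55

3453.55 CFM


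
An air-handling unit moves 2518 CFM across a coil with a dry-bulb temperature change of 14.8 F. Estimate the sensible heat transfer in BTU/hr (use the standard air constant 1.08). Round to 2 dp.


Q = 1.08 * 2518 * 14.8 = 40247.71 BTU/hr

40247.71 BTU/hr


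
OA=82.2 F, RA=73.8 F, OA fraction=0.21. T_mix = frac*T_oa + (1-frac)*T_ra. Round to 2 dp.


T_mix = 0.21*82.2 + 0.79*73.8 = 75.56 F

75.56 F


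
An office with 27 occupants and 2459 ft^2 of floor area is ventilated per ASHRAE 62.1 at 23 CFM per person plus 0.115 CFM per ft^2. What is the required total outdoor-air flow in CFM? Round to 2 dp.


Total = 27*23 + 2459*0.115 = 903.79 CFM

903.79 CFM


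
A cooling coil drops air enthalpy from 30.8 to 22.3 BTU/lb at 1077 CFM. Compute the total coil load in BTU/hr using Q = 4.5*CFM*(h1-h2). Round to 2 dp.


Q = 4.5 * 1077 * (30.8 - 22.3) = 41195.25 BTU/hr

41195.25 BTU/hr


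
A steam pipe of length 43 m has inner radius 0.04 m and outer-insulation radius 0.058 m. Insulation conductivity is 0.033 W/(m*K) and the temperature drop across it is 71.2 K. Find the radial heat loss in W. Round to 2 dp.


Q = 2*pi*0.033*43*71.2/ln(0.058/0.04) = 1708.48 W

1708.48 W


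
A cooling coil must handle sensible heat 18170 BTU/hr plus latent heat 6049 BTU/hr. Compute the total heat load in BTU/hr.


Qt = 18170 + 6049 = 24219 BTU/hr

24219 BTU/hr


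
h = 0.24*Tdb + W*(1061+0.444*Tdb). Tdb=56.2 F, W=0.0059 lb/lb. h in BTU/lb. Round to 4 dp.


h = 0.24*56.2 + 0.0059*(1061+0.444*56.2) = 19.8951 BTU/lb

19.8951 BTU/lb


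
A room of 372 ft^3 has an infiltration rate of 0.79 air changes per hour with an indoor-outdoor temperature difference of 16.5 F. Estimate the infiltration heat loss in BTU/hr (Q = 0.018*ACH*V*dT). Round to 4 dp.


Q = 0.018 * 0.79 * 372 * 16.5 = 87.2824 BTU/hr

87.2824 BTU/hr


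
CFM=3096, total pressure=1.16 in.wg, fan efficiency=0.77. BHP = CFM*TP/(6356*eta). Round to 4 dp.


BHP = 3096 * 1.16 / (6356 * 0.77) = 0.7338 hp

0.7338 hp


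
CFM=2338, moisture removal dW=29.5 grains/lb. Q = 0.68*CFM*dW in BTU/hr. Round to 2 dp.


Q = 0.68 * 2338 * 29.5 = 46900.28 BTU/hr

46900.28 BTU/hr


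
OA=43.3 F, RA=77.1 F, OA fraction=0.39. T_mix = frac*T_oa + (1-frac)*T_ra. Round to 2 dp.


T_mix = 0.39*43.3 + 0.61*77.1 = 63.92 F

63.92 F


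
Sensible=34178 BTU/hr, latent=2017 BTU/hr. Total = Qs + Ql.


Qt = 34178 + 2017 = 36195 BTU/hr

36195 BTU/hr


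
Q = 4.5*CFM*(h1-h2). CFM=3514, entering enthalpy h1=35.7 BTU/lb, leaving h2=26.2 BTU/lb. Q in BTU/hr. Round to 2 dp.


Q = 4.5 * 3514 * (35.7 - 26.2) = 150223.50 BTU/hr

150223.50 BTU/hr


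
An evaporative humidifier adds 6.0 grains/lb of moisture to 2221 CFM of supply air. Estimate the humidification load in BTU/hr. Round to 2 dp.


Q = 0.68 * 2221 * 6.0 = 9061.68 BTU/hr

9061.68 BTU/hr


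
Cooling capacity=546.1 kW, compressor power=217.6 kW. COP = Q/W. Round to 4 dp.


COP = 546.1 / 217.6 = 2.5097

2.5097


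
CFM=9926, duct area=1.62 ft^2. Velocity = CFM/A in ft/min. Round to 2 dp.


V = 9926 / 1.62 = 6127.16 ft/min

6127.16 ft/min


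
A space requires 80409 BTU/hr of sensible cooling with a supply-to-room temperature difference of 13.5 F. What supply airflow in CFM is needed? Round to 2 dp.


CFM = 80409 / (1.08 * 13.5) = 5515.02

5515.02 CFM


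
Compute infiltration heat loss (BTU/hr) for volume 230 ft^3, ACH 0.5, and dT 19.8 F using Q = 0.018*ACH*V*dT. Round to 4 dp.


Q = 0.018 * 0.5 * 230 * 19.8 = 40.9860 BTU/hr

40.9860 BTU/hr


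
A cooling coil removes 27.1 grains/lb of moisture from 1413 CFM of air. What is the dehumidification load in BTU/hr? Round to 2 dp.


Q = 0.68 * 1413 * 27.1 = 26038.76 BTU/hr

26038.76 BTU/hr


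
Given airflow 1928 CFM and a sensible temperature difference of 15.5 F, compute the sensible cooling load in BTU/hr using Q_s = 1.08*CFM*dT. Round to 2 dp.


Q = 1.08 * 1928 * 15.5 = 32274.72 BTU/hr

32274.72 BTU/hr


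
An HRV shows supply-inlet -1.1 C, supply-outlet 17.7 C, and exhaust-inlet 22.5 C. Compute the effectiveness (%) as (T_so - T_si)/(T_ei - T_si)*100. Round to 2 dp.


eff = (17.7-(-1.1))/(22.5-(-1.1))*100 = 79.66 %

79.66 %


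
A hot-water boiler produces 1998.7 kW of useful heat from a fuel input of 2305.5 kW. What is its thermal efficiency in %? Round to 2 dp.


eta = (1998.7/2305.5)*100 = 86.69 %

86.69 %


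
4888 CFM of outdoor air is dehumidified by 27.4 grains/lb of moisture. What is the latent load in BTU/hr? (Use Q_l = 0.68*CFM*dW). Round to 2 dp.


Q = 0.68 * 4888 * 27.4 = 91073.22 BTU/hr

91073.22 BTU/hr


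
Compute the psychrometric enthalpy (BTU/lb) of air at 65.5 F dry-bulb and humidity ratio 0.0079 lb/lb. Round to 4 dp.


h = 0.24*65.5 + 0.0079*(1061+0.444*65.5) = 24.3316 BTU/lb

24.3316 BTU/lb


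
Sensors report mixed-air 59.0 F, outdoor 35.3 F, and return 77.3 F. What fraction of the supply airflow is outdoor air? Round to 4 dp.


frac = (59.0 - 77.3) / (35.3 - 77.3) = 0.4357

0.4357


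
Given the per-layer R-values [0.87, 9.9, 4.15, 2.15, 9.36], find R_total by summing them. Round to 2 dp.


R_total = 0.87 + 9.9 + 4.15 + 2.15 + 9.36 = 26.43

26.43


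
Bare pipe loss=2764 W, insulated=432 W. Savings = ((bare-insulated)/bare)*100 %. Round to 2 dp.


Savings = ((2764-432)/2764)*100 = 84.37 %

84.37 %


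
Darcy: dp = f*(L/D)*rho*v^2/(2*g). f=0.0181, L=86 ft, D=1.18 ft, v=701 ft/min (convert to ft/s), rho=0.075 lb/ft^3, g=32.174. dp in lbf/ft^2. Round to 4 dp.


v_fps = 701/60 = 11.6833 ft/s
dp = 0.0181*(86/1.18)*0.075*11.6833^2/(2*32.174) = 0.2099 lbf/ft^2

0.2099 lbf/ft^2


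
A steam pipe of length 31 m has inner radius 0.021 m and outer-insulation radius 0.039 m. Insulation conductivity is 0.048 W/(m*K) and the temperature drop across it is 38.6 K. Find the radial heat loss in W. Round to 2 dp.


Q = 2*pi*0.048*31*38.6/ln(0.039/0.021) = 582.98 W

582.98 W


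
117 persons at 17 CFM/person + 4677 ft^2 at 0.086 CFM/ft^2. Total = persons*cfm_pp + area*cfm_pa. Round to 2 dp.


Total = 117*17 + 4677*0.086 = 2391.22 CFM

2391.22 CFM


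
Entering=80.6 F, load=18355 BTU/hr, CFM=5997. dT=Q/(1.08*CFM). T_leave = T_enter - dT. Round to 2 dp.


dT = 18355/(1.08*5997) = 2.8340
T_leave = 80.6 - 2.8340 = 77.77 F

77.77 F


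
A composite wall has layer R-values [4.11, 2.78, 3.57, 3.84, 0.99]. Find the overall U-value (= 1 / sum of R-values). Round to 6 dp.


R_total = 4.11 + 2.78 + 3.57 + 3.84 + 0.99 = 15.29
U = 1/15.29 = 0.065402

0.065402


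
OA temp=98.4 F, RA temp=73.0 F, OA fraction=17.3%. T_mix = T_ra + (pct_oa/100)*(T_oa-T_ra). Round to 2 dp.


T_mix = 73.0 + (17.3/100)*(98.4-73.0) = 77.39 F

77.39 F


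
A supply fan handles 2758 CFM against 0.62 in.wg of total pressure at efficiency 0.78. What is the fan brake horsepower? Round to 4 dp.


BHP = 2758 * 0.62 / (6356 * 0.78) = 0.3449 hp

0.3449 hp


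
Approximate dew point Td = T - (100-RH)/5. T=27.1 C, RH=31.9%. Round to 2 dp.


Td = 27.1 - (100-31.9)/5 = 13.48 C

13.48 C


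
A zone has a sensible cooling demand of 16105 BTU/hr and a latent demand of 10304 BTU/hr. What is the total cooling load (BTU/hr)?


Qt = 16105 + 10304 = 26409 BTU/hr

26409 BTU/hr


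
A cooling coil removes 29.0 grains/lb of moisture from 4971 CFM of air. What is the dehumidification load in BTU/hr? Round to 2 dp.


Q = 0.68 * 4971 * 29.0 = 98028.12 BTU/hr

98028.12 BTU/hr


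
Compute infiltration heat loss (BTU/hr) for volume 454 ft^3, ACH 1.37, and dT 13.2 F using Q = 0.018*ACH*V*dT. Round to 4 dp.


Q = 0.018 * 1.37 * 454 * 13.2 = 147.7824 BTU/hr

147.7824 BTU/hr


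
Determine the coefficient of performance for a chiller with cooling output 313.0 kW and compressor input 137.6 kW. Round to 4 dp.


COP = 313.0 / 137.6 = 2.2747

2.2747


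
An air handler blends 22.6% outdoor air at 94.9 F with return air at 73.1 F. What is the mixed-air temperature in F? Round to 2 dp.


T_mix = 73.1 + (22.6/100)*(94.9-73.1) = 78.03 F

78.03 F


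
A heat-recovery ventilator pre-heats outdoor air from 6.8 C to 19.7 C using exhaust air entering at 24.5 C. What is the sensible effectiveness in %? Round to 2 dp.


eff = (19.7-6.8)/(24.5-6.8)*100 = 72.88 %

72.88 %


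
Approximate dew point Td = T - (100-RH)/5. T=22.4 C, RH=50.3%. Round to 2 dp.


Td = 22.4 - (100-50.3)/5 = 12.46 C

12.46 C


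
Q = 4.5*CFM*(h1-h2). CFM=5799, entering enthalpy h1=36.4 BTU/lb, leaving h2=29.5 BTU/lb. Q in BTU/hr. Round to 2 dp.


Q = 4.5 * 5799 * (36.4 - 29.5) = 180058.95 BTU/hr

180058.95 BTU/hr


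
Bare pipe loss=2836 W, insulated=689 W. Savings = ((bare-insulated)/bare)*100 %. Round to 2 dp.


Savings = ((2836-689)/2836)*100 = 75.71 %

75.71 %


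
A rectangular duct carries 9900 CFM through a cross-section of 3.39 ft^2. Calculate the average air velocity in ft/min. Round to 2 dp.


V = 9900 / 3.39 = 2920.35 ft/min

2920.35 ft/min


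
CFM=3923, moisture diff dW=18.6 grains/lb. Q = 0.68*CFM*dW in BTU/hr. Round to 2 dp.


Q = 0.68 * 3923 * 18.6 = 49618.10 BTU/hr

49618.10 BTU/hr


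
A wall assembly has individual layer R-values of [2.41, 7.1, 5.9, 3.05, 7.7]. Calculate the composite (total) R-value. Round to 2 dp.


R_total = 2.41 + 7.1 + 5.9 + 3.05 + 7.7 = 26.16

26.16


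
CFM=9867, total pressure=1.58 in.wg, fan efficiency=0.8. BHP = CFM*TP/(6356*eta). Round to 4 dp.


BHP = 9867 * 1.58 / (6356 * 0.8) = 3.0660 hp

3.0660 hp


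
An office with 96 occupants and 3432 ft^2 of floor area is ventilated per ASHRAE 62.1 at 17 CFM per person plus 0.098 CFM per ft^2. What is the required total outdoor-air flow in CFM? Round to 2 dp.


Total = 96*17 + 3432*0.098 = 1968.34 CFM

1968.34 CFM


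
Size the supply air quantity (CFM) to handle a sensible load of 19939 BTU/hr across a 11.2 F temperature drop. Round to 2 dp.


CFM = 19939 / (1.08 * 11.2) = 1648.40

1648.40 CFM


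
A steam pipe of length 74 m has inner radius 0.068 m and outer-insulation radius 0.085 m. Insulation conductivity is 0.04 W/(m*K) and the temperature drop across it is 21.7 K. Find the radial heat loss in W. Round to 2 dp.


Q = 2*pi*0.04*74*21.7/ln(0.085/0.068) = 1808.62 W

1808.62 W


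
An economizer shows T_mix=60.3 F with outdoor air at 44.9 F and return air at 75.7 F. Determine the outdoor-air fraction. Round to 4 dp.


frac = (60.3 - 75.7) / (44.9 - 75.7) = 0.5000

0.5000


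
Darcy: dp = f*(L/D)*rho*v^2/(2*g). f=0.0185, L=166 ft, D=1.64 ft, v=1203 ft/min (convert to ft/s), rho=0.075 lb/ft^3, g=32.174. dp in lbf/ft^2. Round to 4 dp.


v_fps = 1203/60 = 20.05 ft/s
dp = 0.0185*(166/1.64)*0.075*20.05^2/(2*32.174) = 0.8774 lbf/ft^2

0.8774 lbf/ft^2


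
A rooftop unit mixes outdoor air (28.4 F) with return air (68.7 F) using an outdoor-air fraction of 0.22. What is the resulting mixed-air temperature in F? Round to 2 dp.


T_mix = 0.22*28.4 + 0.78*68.7 = 59.83 F

59.83 F


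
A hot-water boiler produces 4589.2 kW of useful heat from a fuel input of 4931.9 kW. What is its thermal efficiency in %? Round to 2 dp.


eta = (4589.2/4931.9)*100 = 93.05 %

93.05 %


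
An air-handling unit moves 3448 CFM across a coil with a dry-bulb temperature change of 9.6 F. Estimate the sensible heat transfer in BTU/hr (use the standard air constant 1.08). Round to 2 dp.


Q = 1.08 * 3448 * 9.6 = 35748.86 BTU/hr

35748.86 BTU/hr


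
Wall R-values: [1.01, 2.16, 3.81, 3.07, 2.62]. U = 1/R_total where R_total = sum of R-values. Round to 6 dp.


R_total = 1.01 + 2.16 + 3.81 + 3.07 + 2.62 = 12.67
U = 1/12.67 = 0.078927

0.078927


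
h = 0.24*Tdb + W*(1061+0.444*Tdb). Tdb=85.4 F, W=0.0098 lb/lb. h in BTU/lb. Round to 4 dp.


h = 0.24*85.4 + 0.0098*(1061+0.444*85.4) = 31.2654 BTU/lb

31.2654 BTU/lb


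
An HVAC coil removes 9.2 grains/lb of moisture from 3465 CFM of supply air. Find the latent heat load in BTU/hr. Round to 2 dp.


Q = 0.68 * 3465 * 9.2 = 21677.04 BTU/hr

21677.04 BTU/hr


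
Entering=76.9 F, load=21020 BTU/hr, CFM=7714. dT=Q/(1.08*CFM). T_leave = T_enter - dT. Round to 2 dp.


dT = 21020/(1.08*7714) = 2.5231
T_leave = 76.9 - 2.5231 = 74.38 F

74.38 F


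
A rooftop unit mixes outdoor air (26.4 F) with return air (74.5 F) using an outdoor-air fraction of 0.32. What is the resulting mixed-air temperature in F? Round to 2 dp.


T_mix = 0.32*26.4 + 0.68*74.5 = 59.11 F

59.11 F


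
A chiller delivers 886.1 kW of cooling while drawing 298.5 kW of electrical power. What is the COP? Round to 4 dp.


COP = 886.1 / 298.5 = 2.9685

2.9685


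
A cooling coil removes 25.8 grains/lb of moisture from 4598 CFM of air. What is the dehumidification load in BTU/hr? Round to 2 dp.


Q = 0.68 * 4598 * 25.8 = 80667.31 BTU/hr

80667.31 BTU/hr


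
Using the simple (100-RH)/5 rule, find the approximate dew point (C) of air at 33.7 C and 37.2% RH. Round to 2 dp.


Td = 33.7 - (100-37.2)/5 = 21.14 C

21.14 C


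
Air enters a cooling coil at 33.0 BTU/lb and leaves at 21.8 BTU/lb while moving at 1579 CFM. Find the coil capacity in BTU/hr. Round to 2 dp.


Q = 4.5 * 1579 * (33.0 - 21.8) = 79581.60 BTU/hr

79581.60 BTU/hr


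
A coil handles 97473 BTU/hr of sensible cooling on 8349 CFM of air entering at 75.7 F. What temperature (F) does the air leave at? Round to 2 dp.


dT = 97473/(1.08*8349) = 10.8100
T_leave = 75.7 - 10.8100 = 64.89 F

64.89 F


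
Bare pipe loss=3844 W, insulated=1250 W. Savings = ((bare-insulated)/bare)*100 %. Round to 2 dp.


Savings = ((3844-1250)/3844)*100 = 67.48 %

67.48 %


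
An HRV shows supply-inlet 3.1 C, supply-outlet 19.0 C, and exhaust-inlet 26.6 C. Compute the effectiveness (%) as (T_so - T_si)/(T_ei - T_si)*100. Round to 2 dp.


eff = (19.0-3.1)/(26.6-3.1)*100 = 67.66 %

67.66 %


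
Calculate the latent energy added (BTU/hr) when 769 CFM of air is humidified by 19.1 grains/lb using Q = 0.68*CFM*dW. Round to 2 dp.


Q = 0.68 * 769 * 19.1 = 9987.77 BTU/hr

9987.77 BTU/hr


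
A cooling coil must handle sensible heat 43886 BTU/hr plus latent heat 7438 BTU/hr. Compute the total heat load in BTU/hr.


Qt = 43886 + 7438 = 51324 BTU/hr

51324 BTU/hr
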